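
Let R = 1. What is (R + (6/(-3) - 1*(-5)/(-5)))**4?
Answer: 16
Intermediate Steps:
(R + (6/(-3) - 1*(-5)/(-5)))**4 = (1 + (6/(-3) - 1*(-5)/(-5)))**4 = (1 + (6*(-1/3) + 5*(-1/5)))**4 = (1 + (-2 - 1))**4 = (1 - 3)**4 = (-2)**4 = 16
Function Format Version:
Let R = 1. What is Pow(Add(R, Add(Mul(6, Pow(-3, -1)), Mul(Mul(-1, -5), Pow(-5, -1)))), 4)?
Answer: 16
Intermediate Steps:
Pow(Add(R, Add(Mul(6, Pow(-3, -1)), Mul(Mul(-1, -5), Pow(-5, -1)))), 4) = Pow(Add(1, Add(Mul(6, Pow(-3, -1)), Mul(Mul(-1, -5), Pow(-5, -1)))), 4) = Pow(Add(1, Add(Mul(6, Rational(-1, 3)), Mul(5, Rational(-1, 5)))), 4) = Pow(Add(1, Add(-2, -1)), 4) = Pow(Add(1, -3), 4) = Pow(-2, 4) = 16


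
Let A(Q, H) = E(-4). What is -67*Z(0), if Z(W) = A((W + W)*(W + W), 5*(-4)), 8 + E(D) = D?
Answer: 804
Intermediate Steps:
E(D) = -8 + D
A(Q, H) = -12 (A(Q, H) = -8 - 4 = -12)
Z(W) = -12
-67*Z(0) = -67*(-12) = 804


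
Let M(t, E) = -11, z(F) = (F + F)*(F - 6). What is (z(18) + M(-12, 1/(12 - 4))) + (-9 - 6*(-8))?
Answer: 460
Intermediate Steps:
z(F) = 2*F*(-6 + F) (z(F) = (2*F)*(-6 + F) = 2*F*(-6 + F))
(z(18) + M(-12, 1/(12 - 4))) + (-9 - 6*(-8)) = (2*18*(-6 + 18) - 11) + (-9 - 6*(-8)) = (2*18*12 - 11) + (-9 + 48) = (432 - 11) + 39 = 421 + 39 = 460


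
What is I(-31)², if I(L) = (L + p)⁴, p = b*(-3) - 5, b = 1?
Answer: 5352009260481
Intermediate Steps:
p = -8 (p = 1*(-3) - 5 = -3 - 5 = -8)
I(L) = (-8 + L)⁴ (I(L) = (L - 8)⁴ = (-8 + L)⁴)
I(-31)² = ((-8 - 31)⁴)² = ((-39)⁴)² = 2313441² = 5352009260481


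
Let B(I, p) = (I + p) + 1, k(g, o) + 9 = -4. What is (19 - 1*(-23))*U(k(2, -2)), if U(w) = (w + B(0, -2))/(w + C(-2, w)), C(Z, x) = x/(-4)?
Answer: 784/13 ≈ 60.308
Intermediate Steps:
k(g, o) = -13 (k(g, o) = -9 - 4 = -13)
B(I, p) = 1 + I + p
C(Z, x) = -x/4 (C(Z, x) = x*(-¼) = -x/4)
U(w) = 4*(-1 + w)/(3*w) (U(w) = (w + (1 + 0 - 2))/(w - w/4) = (w - 1)/((3*w/4)) = (-1 + w)*(4/(3*w)) = 4*(-1 + w)/(3*w))
(19 - 1*(-23))*U(k(2, -2)) = (19 - 1*(-23))*((4/3)*(-1 - 13)/(-13)) = (19 + 23)*((4/3)*(-1/13)*(-14)) = 42*(56/39) = 784/13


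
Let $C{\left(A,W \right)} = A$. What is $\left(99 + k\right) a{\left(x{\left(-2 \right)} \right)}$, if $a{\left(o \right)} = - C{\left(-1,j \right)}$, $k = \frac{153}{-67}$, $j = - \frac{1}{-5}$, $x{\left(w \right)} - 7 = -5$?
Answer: $\frac{6480}{67} \approx 96.716$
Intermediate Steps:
$x{\left(w \right)} = 2$ ($x{\left(w \right)} = 7 - 5 = 2$)
$j = \frac{1}{5}$ ($j = \left(-1\right) \left(- \frac{1}{5}\right) = \frac{1}{5} \approx 0.2$)
$k = - \frac{153}{67}$ ($k = 153 \left(- \frac{1}{67}\right) = - \frac{153}{67} \approx -2.2836$)
$a{\left(o \right)} = 1$ ($a{\left(o \right)} = \left(-1\right) \left(-1\right) = 1$)
$\left(99 + k\right) a{\left(x{\left(-2 \right)} \right)} = \left(99 - \frac{153}{67}\right) 1 = \frac{6480}{67} \cdot 1 = \frac{6480}{67}$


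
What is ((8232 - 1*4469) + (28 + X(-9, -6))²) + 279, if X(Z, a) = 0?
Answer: 4826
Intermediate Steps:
((8232 - 1*4469) + (28 + X(-9, -6))²) + 279 = ((8232 - 1*4469) + (28 + 0)²) + 279 = ((8232 - 4469) + 28²) + 279 = (3763 + 784) + 279 = 4547 + 279 = 4826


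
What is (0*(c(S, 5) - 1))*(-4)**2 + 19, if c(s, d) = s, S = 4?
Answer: 19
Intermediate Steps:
(0*(c(S, 5) - 1))*(-4)**2 + 19 = (0*(4 - 1))*(-4)**2 + 19 = (0*3)*16 + 19 = 0*16 + 19 = 0 + 19 = 19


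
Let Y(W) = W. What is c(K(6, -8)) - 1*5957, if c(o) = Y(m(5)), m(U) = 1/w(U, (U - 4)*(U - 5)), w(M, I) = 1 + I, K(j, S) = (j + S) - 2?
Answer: -5956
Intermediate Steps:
K(j, S) = -2 + S + j (K(j, S) = (S + j) - 2 = -2 + S + j)
m(U) = 1/(1 + (-5 + U)*(-4 + U)) (m(U) = 1/(1 + (U - 4)*(U - 5)) = 1/(1 + (-4 + U)*(-5 + U)) = 1/(1 + (-5 + U)*(-4 + U)))
c(o) = 1 (c(o) = 1/(21 + 5² - 9*5) = 1/(21 + 25 - 45) = 1/1 = 1)
c(K(6, -8)) - 1*5957 = 1 - 1*5957 = 1 - 5957 = -5956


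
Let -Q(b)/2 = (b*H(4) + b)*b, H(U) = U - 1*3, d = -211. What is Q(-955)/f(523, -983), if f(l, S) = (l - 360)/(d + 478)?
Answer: -974042700/163 ≈ -5.9757e+6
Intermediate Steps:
H(U) = -3 + U (H(U) = U - 3 = -3 + U)
Q(b) = -4*b² (Q(b) = -2*(b*(-3 + 4) + b)*b = -2*(b*1 + b)*b = -2*(b + b)*b = -2*2*b*b = -4*b²)
f(l, S) = -120/89 + l/267 (f(l, S) = (l - 360)/(-211 + 478) = (-360 + l)/267 = (-360 + l)*(1/267) = -120/89 + l/267)
Q(-955)/f(523, -983) = (-4*(-955)²)/(-120/89 + (1/267)*523) = (-4*912025)/(-120/89 + 523/267) = -3648100/163/267 = -3648100*267/163 = -974042700/163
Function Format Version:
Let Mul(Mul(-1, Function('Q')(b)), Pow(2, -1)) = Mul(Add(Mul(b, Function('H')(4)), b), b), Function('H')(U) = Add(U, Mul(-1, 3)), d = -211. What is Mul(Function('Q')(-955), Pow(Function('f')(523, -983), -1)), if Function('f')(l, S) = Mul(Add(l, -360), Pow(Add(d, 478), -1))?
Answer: Rational(-974042700, 163) ≈ -5.9757e+6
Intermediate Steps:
Function('H')(U) = Add(-3, U) (Function('H')(U) = Add(U, -3) = Add(-3, U))
Function('Q')(b) = Mul(-4, Pow(b, 2)) (Function('Q')(b) = Mul(-2, Mul(Add(Mul(b, Add(-3, 4)), b), b)) = Mul(-2, Mul(Add(Mul(b, 1), b), b)) = Mul(-2, Mul(Add(b, b), b)) = Mul(-2, Mul(Mul(2, b), b)) = Mul(-2, Mul(2, Pow(b, 2))) = Mul(-4, Pow(b, 2)))
Function('f')(l, S) = Add(Rational(-120, 89), Mul(Rational(1, 267), l)) (Function('f')(l, S) = Mul(Add(l, -360), Pow(Add(-211, 478), -1)) = Mul(Add(-360, l), Pow(267, -1)) = Mul(Add(-360, l), Rational(1, 267)) = Add(Rational(-120, 89), Mul(Rational(1, 267), l)))
Mul(Function('Q')(-955), Pow(Function('f')(523, -983), -1)) = Mul(Mul(-4, Pow(-955, 2)), Pow(Add(Rational(-120, 89), Mul(Rational(1, 267), 523)), -1)) = Mul(Mul(-4, 912025), Pow(Add(Rational(-120, 89), Rational(523, 267)), -1)) = Mul(-3648100, Pow(Rational(163, 267), -1)) = Mul(-3648100, Rational(267, 163)) = Rational(-974042700, 163)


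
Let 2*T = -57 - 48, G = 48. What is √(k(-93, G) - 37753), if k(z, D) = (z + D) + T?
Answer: I*√151402/2 ≈ 194.55*I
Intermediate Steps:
T = -105/2 (T = (-57 - 48)/2 = (½)*(-105) = -105/2 ≈ -52.500)
k(z, D) = -105/2 + D + z (k(z, D) = (z + D) - 105/2 = (D + z) - 105/2 = -105/2 + D + z)
√(k(-93, G) - 37753) = √((-105/2 + 48 - 93) - 37753) = √(-195/2 - 37753) = √(-75701/2) = I*√151402/2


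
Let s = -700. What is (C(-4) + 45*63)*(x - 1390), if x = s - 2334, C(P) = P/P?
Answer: -12546464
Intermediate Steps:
C(P) = 1
x = -3034 (x = -700 - 2334 = -3034)
(C(-4) + 45*63)*(x - 1390) = (1 + 45*63)*(-3034 - 1390) = (1 + 2835)*(-4424) = 2836*(-4424) = -12546464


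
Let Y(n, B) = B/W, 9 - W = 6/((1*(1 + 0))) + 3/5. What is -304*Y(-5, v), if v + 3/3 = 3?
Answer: -760/3 ≈ -253.33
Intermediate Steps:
v = 2 (v = -1 + 3 = 2)
W = 12/5 (W = 9 - (6/((1*(1 + 0))) + 3/5) = 9 - (6/((1*1)) + 3*(⅕)) = 9 - (6/1 + ⅗) = 9 - (6*1 + ⅗) = 9 - (6 + ⅗) = 9 - 1*33/5 = 9 - 33/5 = 12/5 ≈ 2.4000)
Y(n, B) = 5*B/12 (Y(n, B) = B/(12/5) = B*(5/12) = 5*B/12)
-304*Y(-5, v) = -380*2/3 = -304*⅚ = -760/3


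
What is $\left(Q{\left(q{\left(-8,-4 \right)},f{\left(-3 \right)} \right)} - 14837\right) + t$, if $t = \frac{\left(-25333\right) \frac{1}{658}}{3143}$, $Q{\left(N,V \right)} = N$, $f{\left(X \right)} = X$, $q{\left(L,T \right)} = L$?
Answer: $- \frac{13330821}{898} \approx -14845.0$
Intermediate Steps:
$t = - \frac{11}{898}$ ($t = \left(-25333\right) \frac{1}{658} \cdot \frac{1}{3143} = \left(- \frac{77}{2}\right) \frac{1}{3143} = - \frac{11}{898} \approx -0.012249$)
$\left(Q{\left(q{\left(-8,-4 \right)},f{\left(-3 \right)} \right)} - 14837\right) + t = \left(-8 - 14837\right) - \frac{11}{898} = -14845 - \frac{11}{898} = - \frac{13330821}{898}$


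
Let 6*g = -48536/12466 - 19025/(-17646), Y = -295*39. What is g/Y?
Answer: 309650303/7592438367540 ≈ 4.0784e-5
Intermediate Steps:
Y = -11505
g = -309650303/659925108 (g = (-48536/12466 - 19025/(-17646))/6 = (-48536*1/12466 - 19025*(-1/17646))/6 = (-24268/6233 + 19025/17646)/6 = (⅙)*(-309650303/109987518) = -309650303/659925108 ≈ -0.46922)
g/Y = -309650303/659925108/(-11505) = -309650303/659925108*(-1/11505) = 309650303/7592438367540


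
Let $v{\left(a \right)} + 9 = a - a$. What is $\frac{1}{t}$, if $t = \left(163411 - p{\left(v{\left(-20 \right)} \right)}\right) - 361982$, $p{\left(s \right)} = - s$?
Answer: $- \frac{1}{198580} \approx -5.0358 \cdot 10^{-6}$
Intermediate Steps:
$v{\left(a \right)} = -9$ ($v{\left(a \right)} = -9 + \left(a - a\right) = -9 + 0 = -9$)
$t = -198580$ ($t = \left(163411 - \left(-1\right) \left(-9\right)\right) - 361982 = \left(163411 - 9\right) - 361982 = 163402 - 361982 = -198580$)
$\frac{1}{t} = \frac{1}{-198580} = - \frac{1}{198580}$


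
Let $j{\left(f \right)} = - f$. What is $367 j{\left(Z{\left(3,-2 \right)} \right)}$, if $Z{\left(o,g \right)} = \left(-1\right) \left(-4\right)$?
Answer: $-1468$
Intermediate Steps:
$Z{\left(o,g \right)} = 4$
$367 j{\left(Z{\left(3,-2 \right)} \right)} = 367 \left(\left(-1\right) 4\right) = 367 \left(-4\right) = -1468$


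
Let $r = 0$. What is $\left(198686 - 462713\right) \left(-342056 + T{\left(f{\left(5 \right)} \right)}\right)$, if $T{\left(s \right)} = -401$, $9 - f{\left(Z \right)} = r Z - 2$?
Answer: $90417894339$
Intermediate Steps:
$f{\left(Z \right)} = 11$ ($f{\left(Z \right)} = 9 - \left(0 Z - 2\right) = 9 - \left(0 - 2\right) = 9 - -2 = 9 + 2 = 11$)
$\left(198686 - 462713\right) \left(-342056 + T{\left(f{\left(5 \right)} \right)}\right) = \left(198686 - 462713\right) \left(-342056 - 401\right) = \left(-264027\right) \left(-342457\right) = 90417894339$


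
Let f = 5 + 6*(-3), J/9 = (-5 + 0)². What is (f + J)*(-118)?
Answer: -25016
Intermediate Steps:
J = 225 (J = 9*(-5 + 0)² = 9*(-5)² = 9*25 = 225)
f = -13 (f = 5 - 18 = -13)
(f + J)*(-118) = (-13 + 225)*(-118) = 212*(-118) = -25016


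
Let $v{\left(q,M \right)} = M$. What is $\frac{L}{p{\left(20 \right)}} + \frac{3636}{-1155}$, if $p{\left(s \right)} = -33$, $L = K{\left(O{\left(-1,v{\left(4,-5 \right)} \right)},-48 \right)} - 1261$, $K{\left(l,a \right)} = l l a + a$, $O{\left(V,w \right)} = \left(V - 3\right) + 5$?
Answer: $\frac{43859}{1155} \approx 37.973$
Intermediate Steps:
$O{\left(V,w \right)} = 2 + V$ ($O{\left(V,w \right)} = \left(-3 + V\right) + 5 = 2 + V$)
$K{\left(l,a \right)} = a + a l^{2}$ ($K{\left(l,a \right)} = l^{2} a + a = a l^{2} + a = a + a l^{2}$)
$L = -1357$ ($L = - 48 \left(1 + \left(2 - 1\right)^{2}\right) - 1261 = - 48 \left(1 + 1^{2}\right) - 1261 = - 48 \left(1 + 1\right) - 1261 = \left(-48\right) 2 - 1261 = -96 - 1261 = -1357$)
$\frac{L}{p{\left(20 \right)}} + \frac{3636}{-1155} = - \frac{1357}{-33} + \frac{3636}{-1155} = \left(-1357\right) \left(- \frac{1}{33}\right) + 3636 \left(- \frac{1}{1155}\right) = \frac{1357}{33} - \frac{1212}{385} = \frac{43859}{1155}$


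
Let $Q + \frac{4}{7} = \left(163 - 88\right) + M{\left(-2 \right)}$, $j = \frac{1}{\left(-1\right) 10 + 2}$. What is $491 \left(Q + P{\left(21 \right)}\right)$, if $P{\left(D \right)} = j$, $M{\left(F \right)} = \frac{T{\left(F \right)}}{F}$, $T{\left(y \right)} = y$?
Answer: $\frac{2070547}{56} \approx 36974.0$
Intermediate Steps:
$M{\left(F \right)} = 1$ ($M{\left(F \right)} = \frac{F}{F} = 1$)
$j = - \frac{1}{8}$ ($j = \frac{1}{-10 + 2} = \frac{1}{-8} = - \frac{1}{8} \approx -0.125$)
$P{\left(D \right)} = - \frac{1}{8}$
$Q = \frac{528}{7}$ ($Q = - \frac{4}{7} + \left(\left(163 - 88\right) + 1\right) = - \frac{4}{7} + \left(75 + 1\right) = - \frac{4}{7} + 76 = \frac{528}{7} \approx 75.429$)
$491 \left(Q + P{\left(21 \right)}\right) = 491 \left(\frac{528}{7} - \frac{1}{8}\right) = 491 \cdot \frac{4217}{56} = \frac{2070547}{56}$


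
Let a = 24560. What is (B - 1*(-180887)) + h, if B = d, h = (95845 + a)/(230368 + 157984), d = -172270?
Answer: 3346549589/388352 ≈ 8617.3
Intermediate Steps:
h = 120405/388352 (h = (95845 + 24560)/(230368 + 157984) = 120405/388352 ≈ 0.31004)
B = -172270
(B - 1*(-180887)) + h = (-172270 - 1*(-180887)) + 120405/388352 = (-172270 + 180887) + 120405/388352 = 8617 + 120405/388352 = 3346549589/388352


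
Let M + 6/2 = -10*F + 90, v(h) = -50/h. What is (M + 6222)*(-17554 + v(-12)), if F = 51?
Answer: -203542967/2 ≈ -1.0177e+8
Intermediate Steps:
M = -423 (M = -3 + (-10*51 + 90) = -3 + (-510 + 90) = -3 - 420 = -423)
(M + 6222)*(-17554 + v(-12)) = (-423 + 6222)*(-17554 - 50/(-12)) = 5799*(-17554 - 50*(-1/12)) = 5799*(-17554 + 25/6) = 5799*(-105299/6) = -203542967/2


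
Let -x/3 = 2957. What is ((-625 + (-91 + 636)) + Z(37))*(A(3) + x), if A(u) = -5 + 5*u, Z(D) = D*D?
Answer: -11421829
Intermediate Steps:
Z(D) = D²
x = -8871 (x = -3*2957 = -8871)
((-625 + (-91 + 636)) + Z(37))*(A(3) + x) = ((-625 + (-91 + 636)) + 37²)*((-5 + 5*3) - 8871) = ((-625 + 545) + 1369)*((-5 + 15) - 8871) = (-80 + 1369)*(10 - 8871) = 1289*(-8861) = -11421829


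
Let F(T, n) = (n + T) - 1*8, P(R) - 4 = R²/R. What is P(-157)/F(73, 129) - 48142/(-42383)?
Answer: 2854949/8222302 ≈ 0.34722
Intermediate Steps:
P(R) = 4 + R (P(R) = 4 + R²/R = 4 + R)
F(T, n) = -8 + T + n (F(T, n) = (T + n) - 8 = -8 + T + n)
P(-157)/F(73, 129) - 48142/(-42383) = (4 - 157)/(-8 + 73 + 129) - 48142/(-42383) = -153/194 - 48142*(-1/42383) = -153*1/194 + 48142/42383 = -153/194 + 48142/42383 = 2854949/8222302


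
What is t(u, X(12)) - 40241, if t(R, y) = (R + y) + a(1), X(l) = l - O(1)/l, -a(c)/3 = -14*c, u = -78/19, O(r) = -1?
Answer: -9163553/228 ≈ -40191.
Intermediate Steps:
u = -78/19 (u = -78*1/19 = -78/19 ≈ -4.1053)
a(c) = 42*c (a(c) = -(-42)*c = 42*c)
X(l) = l + 1/l (X(l) = l - (-1)/l = l + 1/l)
t(R, y) = 42 + R + y (t(R, y) = (R + y) + 42*1 = (R + y) + 42 = 42 + R + y)
t(u, X(12)) - 40241 = (42 - 78/19 + (12 + 1/12)) - 40241 = (42 - 78/19 + 145/12) - 40241 = 11395/228 - 40241 = -9163553/228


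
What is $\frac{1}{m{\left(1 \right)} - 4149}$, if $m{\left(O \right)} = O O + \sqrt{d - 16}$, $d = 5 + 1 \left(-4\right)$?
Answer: $- \frac{4148}{17205919} - \frac{i \sqrt{15}}{17205919} \approx -0.00024108 - 2.251 \cdot 10^{-7} i$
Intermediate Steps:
$d = 1$ ($d = 5 - 4 = 1$)
$m{\left(O \right)} = O^{2} + i \sqrt{15}$ ($m{\left(O \right)} = O O + \sqrt{1 - 16} = O^{2} + \sqrt{-15} = O^{2} + i \sqrt{15}$)
$\frac{1}{m{\left(1 \right)} - 4149} = \frac{1}{\left(1^{2} + i \sqrt{15}\right) - 4149} = \frac{1}{\left(1 + i \sqrt{15}\right) - 4149} = \frac{1}{-4148 + i \sqrt{15}}$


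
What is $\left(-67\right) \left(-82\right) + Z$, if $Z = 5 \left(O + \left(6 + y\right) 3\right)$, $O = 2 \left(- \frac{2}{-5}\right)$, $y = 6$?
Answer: $5678$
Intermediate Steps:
$O = \frac{4}{5}$ ($O = 2 \left(\left(-2\right) \left(- \frac{1}{5}\right)\right) = 2 \cdot \frac{2}{5} = \frac{4}{5} \approx 0.8$)
$Z = 184$ ($Z = 5 \left(\frac{4}{5} + \left(6 + 6\right) 3\right) = 5 \left(\frac{4}{5} + 12 \cdot 3\right) = 5 \left(\frac{4}{5} + 36\right) = 5 \cdot \frac{184}{5} = 184$)
$\left(-67\right) \left(-82\right) + Z = \left(-67\right) \left(-82\right) + 184 = 5494 + 184 = 5678$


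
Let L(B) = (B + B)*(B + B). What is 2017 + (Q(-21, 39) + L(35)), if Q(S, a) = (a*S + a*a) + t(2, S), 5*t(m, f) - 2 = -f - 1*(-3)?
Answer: 38121/5 ≈ 7624.2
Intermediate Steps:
t(m, f) = 1 - f/5 (t(m, f) = ⅖ + (-f - 1*(-3))/5 = ⅖ + (-f + 3)/5 = ⅖ + (3 - f)/5 = ⅖ + (⅗ - f/5) = 1 - f/5)
L(B) = 4*B² (L(B) = (2*B)*(2*B) = 4*B²)
Q(S, a) = 1 + a² - S/5 + S*a (Q(S, a) = (a*S + a*a) + (1 - S/5) = (S*a + a²) + (1 - S/5) = (a² + S*a) + (1 - S/5) = 1 + a² - S/5 + S*a)
2017 + (Q(-21, 39) + L(35)) = 2017 + ((1 + 39² - ⅕*(-21) - 21*39) + 4*35²) = 2017 + ((1 + 1521 + 21/5 - 819) + 4*1225) = 2017 + (3536/5 + 4900) = 2017 + 28036/5 = 38121/5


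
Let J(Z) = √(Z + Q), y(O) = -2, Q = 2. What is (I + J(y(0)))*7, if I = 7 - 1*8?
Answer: -7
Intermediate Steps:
J(Z) = √(2 + Z) (J(Z) = √(Z + 2) = √(2 + Z))
I = -1 (I = 7 - 8 = -1)
(I + J(y(0)))*7 = (-1 + √(2 - 2))*7 = (-1 + √0)*7 = (-1 + 0)*7 = -1*7 = -7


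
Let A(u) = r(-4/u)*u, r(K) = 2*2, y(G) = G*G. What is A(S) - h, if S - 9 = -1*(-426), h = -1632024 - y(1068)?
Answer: 2774388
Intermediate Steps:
y(G) = G²
r(K) = 4
h = -2772648 (h = -1632024 - 1*1068² = -1632024 - 1*1140624 = -1632024 - 1140624 = -2772648)
S = 435 (S = 9 - 1*(-426) = 9 + 426 = 435)
A(u) = 4*u
A(S) - h = 4*435 - 1*(-2772648) = 1740 + 2772648 = 2774388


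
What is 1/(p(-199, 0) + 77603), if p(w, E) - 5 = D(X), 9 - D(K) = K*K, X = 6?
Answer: 1/77581 ≈ 1.2890e-5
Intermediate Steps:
D(K) = 9 - K**2 (D(K) = 9 - K*K = 9 - K**2)
p(w, E) = -22 (p(w, E) = 5 + (9 - 1*6**2) = 5 + (9 - 1*36) = 5 + (9 - 36) = 5 - 27 = -22)
1/(p(-199, 0) + 77603) = 1/(-22 + 77603) = 1/77581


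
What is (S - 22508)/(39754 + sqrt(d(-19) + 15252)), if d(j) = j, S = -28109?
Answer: -287461174/225766469 + 7231*sqrt(15233)/225766469 ≈ -1.2693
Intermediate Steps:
(S - 22508)/(39754 + sqrt(d(-19) + 15252)) = (-28109 - 22508)/(39754 + sqrt(-19 + 15252)) = -50617/(39754 + sqrt(15233))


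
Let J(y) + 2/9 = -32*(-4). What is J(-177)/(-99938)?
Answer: -575/449721 ≈ -0.0012786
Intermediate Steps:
J(y) = 1150/9 (J(y) = -2/9 - 32*(-4) = -2/9 + 128 = 1150/9)
J(-177)/(-99938) = (1150/9)/(-99938) = (1150/9)*(-1/99938) = -575/449721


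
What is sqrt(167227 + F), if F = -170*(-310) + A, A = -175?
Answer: 2*sqrt(54938) ≈ 468.78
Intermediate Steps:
F = 52525 (F = -170*(-310) - 175 = 52700 - 175 = 52525)
sqrt(167227 + F) = sqrt(167227 + 52525) = sqrt(219752) = 2*sqrt(54938)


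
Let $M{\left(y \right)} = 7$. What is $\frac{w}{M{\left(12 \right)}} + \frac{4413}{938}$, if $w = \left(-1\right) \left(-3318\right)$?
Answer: $\frac{449025}{938} \approx 478.7$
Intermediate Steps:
$w = 3318$
$\frac{w}{M{\left(12 \right)}} + \frac{4413}{938} = \frac{3318}{7} + \frac{4413}{938} = 3318 \cdot \frac{1}{7} + 4413 \cdot \frac{1}{938} = 474 + \frac{4413}{938} = \frac{449025}{938}$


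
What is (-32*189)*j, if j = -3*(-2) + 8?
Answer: -84672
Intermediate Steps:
j = 14 (j = 6 + 8 = 14)
(-32*189)*j = -32*189*14 = -6048*14 = -84672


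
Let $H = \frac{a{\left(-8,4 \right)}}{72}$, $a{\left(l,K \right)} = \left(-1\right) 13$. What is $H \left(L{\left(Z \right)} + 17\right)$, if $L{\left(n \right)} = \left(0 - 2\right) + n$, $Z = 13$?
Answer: $- \frac{91}{18} \approx -5.0556$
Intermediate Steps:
$a{\left(l,K \right)} = -13$
$L{\left(n \right)} = -2 + n$
$H = - \frac{13}{72} \approx -0.18056$
$H \left(L{\left(Z \right)} + 17\right) = - \frac{13 \left(\left(-2 + 13\right) + 17\right)}{72} = - \frac{13 \left(11 + 17\right)}{72} = \left(- \frac{13}{72}\right) 28 = - \frac{91}{18}$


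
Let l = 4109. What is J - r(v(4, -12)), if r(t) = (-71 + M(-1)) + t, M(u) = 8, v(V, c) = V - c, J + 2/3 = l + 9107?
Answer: 39787/3 ≈ 13262.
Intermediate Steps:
J = 39646/3 (J = -⅔ + (4109 + 9107) = -⅔ + 13216 = 39646/3 ≈ 13215.)
r(t) = -63 + t (r(t) = (-71 + 8) + t = -63 + t)
J - r(v(4, -12)) = 39646/3 - (-63 + (4 - 1*(-12))) = 39646/3 - (-63 + (4 + 12)) = 39646/3 - (-63 + 16) = 39646/3 - 1*(-47) = 39646/3 + 47 = 39787/3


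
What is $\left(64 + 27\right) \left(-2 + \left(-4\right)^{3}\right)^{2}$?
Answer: $396396$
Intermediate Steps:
$\left(64 + 27\right) \left(-2 + \left(-4\right)^{3}\right)^{2} = 91 \left(-2 - 64\right)^{2} = 91 \left(-66\right)^{2} = 91 \cdot 4356 = 396396$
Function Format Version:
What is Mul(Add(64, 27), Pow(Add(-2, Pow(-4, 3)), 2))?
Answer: 396396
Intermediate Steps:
Mul(Add(64, 27), Pow(Add(-2, Pow(-4, 3)), 2)) = Mul(91, Pow(Add(-2, -64), 2)) = Mul(91, Pow(-66, 2)) = Mul(91, 4356) = 396396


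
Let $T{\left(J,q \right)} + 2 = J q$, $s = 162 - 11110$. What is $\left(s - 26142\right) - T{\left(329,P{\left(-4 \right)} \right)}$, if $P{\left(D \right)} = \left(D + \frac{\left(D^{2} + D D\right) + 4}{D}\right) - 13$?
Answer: $-28534$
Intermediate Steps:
$s = -10948$ ($s = 162 - 11110 = -10948$)
$P{\left(D \right)} = -13 + D + \frac{4 + 2 D^{2}}{D}$ ($P{\left(D \right)} = \left(D + \frac{\left(D^{2} + D^{2}\right) + 4}{D}\right) - 13 = \left(D + \frac{2 D^{2} + 4}{D}\right) - 13 = \left(D + \frac{4 + 2 D^{2}}{D}\right) - 13 = -13 + D + \frac{4 + 2 D^{2}}{D}$)
$T{\left(J,q \right)} = -2 + J q$
$\left(s - 26142\right) - T{\left(329,P{\left(-4 \right)} \right)} = \left(-10948 - 26142\right) - \left(-2 + 329 \left(-13 + 3 \left(-4\right) + \frac{4}{-4}\right)\right) = \left(-10948 - 26142\right) - \left(-2 + 329 \left(-13 - 12 + 4 \left(- \frac{1}{4}\right)\right)\right) = -37090 - \left(-2 + 329 \left(-13 - 12 - 1\right)\right) = -37090 - \left(-2 + 329 \left(-26\right)\right) = -37090 - \left(-2 - 8554\right) = -37090 - -8556 = -37090 + 8556 = -28534$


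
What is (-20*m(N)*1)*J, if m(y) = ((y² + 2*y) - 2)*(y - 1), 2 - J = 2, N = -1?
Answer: 0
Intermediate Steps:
J = 0 (J = 2 - 1*2 = 2 - 2 = 0)
m(y) = (-1 + y)*(-2 + y² + 2*y) (m(y) = (-2 + y² + 2*y)*(-1 + y) = (-1 + y)*(-2 + y² + 2*y))
(-20*m(N)*1)*J = (-20*(2 + (-1)² + (-1)³ - 4*(-1))*1)*0 = (-20*(2 + 1 - 1 + 4)*1)*0 = (-20*6*1)*0 = -120*1*0 = -120*0 = 0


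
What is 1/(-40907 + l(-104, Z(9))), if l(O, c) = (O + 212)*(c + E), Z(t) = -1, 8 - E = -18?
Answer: -1/38207 ≈ -2.6173e-5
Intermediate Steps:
E = 26 (E = 8 - 1*(-18) = 8 + 18 = 26)
l(O, c) = (26 + c)*(212 + O) (l(O, c) = (O + 212)*(c + 26) = (212 + O)*(26 + c) = (26 + c)*(212 + O))
1/(-40907 + l(-104, Z(9))) = 1/(-40907 + (5512 + 26*(-104) + 212*(-1) - 104*(-1))) = 1/(-40907 + (5512 - 2704 - 212 + 104)) = 1/(-40907 + 2700) = 1/(-38207) = -1/38207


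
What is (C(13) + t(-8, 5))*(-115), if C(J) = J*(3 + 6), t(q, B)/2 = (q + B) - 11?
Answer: -10235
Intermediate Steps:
t(q, B) = -22 + 2*B + 2*q (t(q, B) = 2*((q + B) - 11) = 2*((B + q) - 11) = 2*(-11 + B + q) = -22 + 2*B + 2*q)
C(J) = 9*J (C(J) = J*9 = 9*J)
(C(13) + t(-8, 5))*(-115) = (9*13 + (-22 + 2*5 + 2*(-8)))*(-115) = (117 + (-22 + 10 - 16))*(-115) = (117 - 28)*(-115) = 89*(-115) = -10235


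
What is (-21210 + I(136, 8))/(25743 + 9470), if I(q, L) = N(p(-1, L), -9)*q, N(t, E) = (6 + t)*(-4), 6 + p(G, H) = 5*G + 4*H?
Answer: -35898/35213 ≈ -1.0195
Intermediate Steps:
p(G, H) = -6 + 4*H + 5*G (p(G, H) = -6 + (5*G + 4*H) = -6 + (4*H + 5*G) = -6 + 4*H + 5*G)
N(t, E) = -24 - 4*t
I(q, L) = q*(20 - 16*L) (I(q, L) = (-24 - 4*(-6 + 4*L + 5*(-1)))*q = (-24 - 4*(-6 + 4*L - 5))*q = (-24 - 4*(-11 + 4*L))*q = (-24 + (44 - 16*L))*q = (20 - 16*L)*q = q*(20 - 16*L))
(-21210 + I(136, 8))/(25743 + 9470) = (-21210 + 4*136*(5 - 4*8))/(25743 + 9470) = (-21210 + 4*136*(5 - 32))/35213 = (-21210 + 4*136*(-27))*(1/35213) = (-21210 - 14688)*(1/35213) = -35898*1/35213 = -35898/35213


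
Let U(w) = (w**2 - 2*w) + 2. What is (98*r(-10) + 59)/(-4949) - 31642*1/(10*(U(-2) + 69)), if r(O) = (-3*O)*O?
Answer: -66708434/1954855 ≈ -34.125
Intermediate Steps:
r(O) = -3*O**2
U(w) = 2 + w**2 - 2*w
(98*r(-10) + 59)/(-4949) - 31642*1/(10*(U(-2) + 69)) = (98*(-3*(-10)**2) + 59)/(-4949) - 31642*1/(10*((2 + (-2)**2 - 2*(-2)) + 69)) = (98*(-3*100) + 59)*(-1/4949) - 31642*1/(10*((2 + 4 + 4) + 69)) = (98*(-300) + 59)*(-1/4949) - 31642*1/(10*(10 + 69)) = (-29400 + 59)*(-1/4949) - 31642/(10*79) = -29341*(-1/4949) - 31642/790 = 29341/4949 - 31642*1/790 = 29341/4949 - 15821/395 = -66708434/1954855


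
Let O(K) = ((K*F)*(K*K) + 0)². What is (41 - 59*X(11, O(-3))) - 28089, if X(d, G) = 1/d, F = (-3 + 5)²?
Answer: -308587/11 ≈ -28053.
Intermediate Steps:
F = 4 (F = 2² = 4)
O(K) = 16*K⁶ (O(K) = ((K*4)*(K*K) + 0)² = ((4*K)*K² + 0)² = (4*K³ + 0)² = (4*K³)² = 16*K⁶)
(41 - 59*X(11, O(-3))) - 28089 = (41 - 59/11) - 28089 = 392/11 - 28089 = -308587/11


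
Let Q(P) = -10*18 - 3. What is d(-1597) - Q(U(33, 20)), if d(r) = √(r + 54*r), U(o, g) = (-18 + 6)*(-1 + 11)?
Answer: 183 + I*√87835 ≈ 183.0 + 296.37*I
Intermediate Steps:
U(o, g) = -120 (U(o, g) = -12*10 = -120)
d(r) = √55*√r (d(r) = √(55*r) = √55*√r)
Q(P) = -183 (Q(P) = -180 - 3 = -183)
d(-1597) - Q(U(33, 20)) = √55*√(-1597) - 1*(-183) = √55*(I*√1597) + 183 = I*√87835 + 183 = 183 + I*√87835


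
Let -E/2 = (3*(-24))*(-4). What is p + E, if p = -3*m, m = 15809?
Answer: -48003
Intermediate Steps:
E = -576 (E = -2*3*(-24)*(-4) = -(-144)*(-4) = -2*288 = -576)
p = -47427 (p = -3*15809 = -47427)
p + E = -47427 - 576 = -48003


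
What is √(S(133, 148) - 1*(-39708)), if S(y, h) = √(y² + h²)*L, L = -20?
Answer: 2*√(9927 - 85*√137) ≈ 189.02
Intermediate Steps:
S(y, h) = -20*√(h² + y²) (S(y, h) = √(y² + h²)*(-20) = √(h² + y²)*(-20) = -20*√(h² + y²))
√(S(133, 148) - 1*(-39708)) = √(-20*√(148² + 133²) - 1*(-39708)) = √(-20*√(21904 + 17689) + 39708) = √(-340*√137 + 39708) = √(39708 - 340*√137)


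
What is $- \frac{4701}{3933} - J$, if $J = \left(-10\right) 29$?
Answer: $\frac{378623}{1311} \approx 288.8$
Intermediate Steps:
$J = -290$
$- \frac{4701}{3933} - J = - \frac{4701}{3933} - -290 = \left(-4701\right) \frac{1}{3933} + 290 = - \frac{1567}{1311} + 290 = \frac{378623}{1311}$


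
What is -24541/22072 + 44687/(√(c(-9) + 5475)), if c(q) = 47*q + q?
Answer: -24541/22072 + 44687*√3/123 ≈ 628.16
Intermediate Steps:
c(q) = 48*q
-24541/22072 + 44687/(√(c(-9) + 5475)) = -24541/22072 + 44687/(√(48*(-9) + 5475)) = -24541*1/22072 + 44687/(√(-432 + 5475)) = -24541/22072 + 44687/(√5043) = -24541/22072 + 44687/((41*√3)) = -24541/22072 + 44687*(√3/123) = -24541/22072 + 44687*√3/123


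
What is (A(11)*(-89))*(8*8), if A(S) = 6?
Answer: -34176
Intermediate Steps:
(A(11)*(-89))*(8*8) = (6*(-89))*(8*8) = -534*64 = -34176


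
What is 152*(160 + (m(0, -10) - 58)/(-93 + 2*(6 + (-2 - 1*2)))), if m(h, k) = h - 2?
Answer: 2173600/89 ≈ 24422.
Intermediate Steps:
m(h, k) = -2 + h
152*(160 + (m(0, -10) - 58)/(-93 + 2*(6 + (-2 - 1*2)))) = 152*(160 + ((-2 + 0) - 58)/(-93 + 2*(6 + (-2 - 1*2)))) = 152*(160 + (-2 - 58)/(-93 + 2*(6 + (-2 - 2)))) = 152*(160 - 60/(-93 + 2*(6 - 4))) = 152*(160 - 60/(-93 + 2*2)) = 152*(160 - 60/(-93 + 4)) = 152*(160 - 60/(-89)) = 152*(160 - 60*(-1/89)) = 152*(160 + 60/89) = 152*(14300/89) = 2173600/89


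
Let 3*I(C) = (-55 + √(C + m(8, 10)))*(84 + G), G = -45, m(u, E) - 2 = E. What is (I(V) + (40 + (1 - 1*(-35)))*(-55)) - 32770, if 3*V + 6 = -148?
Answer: -37665 + 13*I*√354/3 ≈ -37665.0 + 81.531*I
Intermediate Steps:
m(u, E) = 2 + E
V = -154/3 (V = -2 + (⅓)*(-148) = -2 - 148/3 = -154/3 ≈ -51.333)
I(C) = -715 + 13*√(12 + C) (I(C) = ((-55 + √(C + (2 + 10)))*(84 - 45))/3 = ((-55 + √(C + 12))*39)/3 = ((-55 + √(12 + C))*39)/3 = (-2145 + 39*√(12 + C))/3 = -715 + 13*√(12 + C))
(I(V) + (40 + (1 - 1*(-35)))*(-55)) - 32770 = ((-715 + 13*√(12 - 154/3)) + (40 + (1 - 1*(-35)))*(-55)) - 32770 = ((-715 + 13*√(-118/3)) + (40 + (1 + 35))*(-55)) - 32770 = ((-715 + 13*(I*√354/3)) + (40 + 36)*(-55)) - 32770 = ((-715 + 13*I*√354/3) + 76*(-55)) - 32770 = ((-715 + 13*I*√354/3) - 4180) - 32770 = (-4895 + 13*I*√354/3) - 32770 = -37665 + 13*I*√354/3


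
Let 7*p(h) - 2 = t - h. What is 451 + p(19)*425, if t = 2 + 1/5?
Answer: -3133/7 ≈ -447.57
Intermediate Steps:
t = 11/5 (t = 2 + 1*(⅕) = 2 + ⅕ = 11/5 ≈ 2.2000)
p(h) = ⅗ - h/7 (p(h) = 2/7 + (11/5 - h)/7 = 2/7 + (11/35 - h/7) = ⅗ - h/7)
451 + p(19)*425 = 451 + (⅗ - ⅐*19)*425 = 451 + (⅗ - 19/7)*425 = 451 - 74/35*425 = 451 - 6290/7 = -3133/7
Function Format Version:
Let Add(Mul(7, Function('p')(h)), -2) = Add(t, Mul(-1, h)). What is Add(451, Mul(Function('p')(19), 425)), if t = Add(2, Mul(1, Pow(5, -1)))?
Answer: Rational(-3133, 7) ≈ -447.57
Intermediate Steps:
t = Rational(11, 5) (t = Add(2, Mul(1, Rational(1, 5))) = Add(2, Rational(1, 5)) = Rational(11, 5) ≈ 2.2000)
Function('p')(h) = Add(Rational(3, 5), Mul(Rational(-1, 7), h)) (Function('p')(h) = Add(Rational(2, 7), Mul(Rational(1, 7), Add(Rational(11, 5), Mul(-1, h)))) = Add(Rational(2, 7), Add(Rational(11, 35), Mul(Rational(-1, 7), h))) = Add(Rational(3, 5), Mul(Rational(-1, 7), h)))
Add(451, Mul(Function('p')(19), 425)) = Add(451, Mul(Add(Rational(3, 5), Mul(Rational(-1, 7), 19)), 425)) = Add(451, Mul(Add(Rational(3, 5), Rational(-19, 7)), 425)) = Add(451, Mul(Rational(-74, 35), 425)) = Add(451, Rational(-6290, 7)) = Rational(-3133, 7)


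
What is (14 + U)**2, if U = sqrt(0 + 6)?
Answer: (14 + sqrt(6))**2 ≈ 270.59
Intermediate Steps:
U = sqrt(6) ≈ 2.4495
(14 + U)**2 = (14 + sqrt(6))**2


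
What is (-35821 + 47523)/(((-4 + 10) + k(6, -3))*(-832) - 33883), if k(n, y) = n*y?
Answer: -11702/23899 ≈ -0.48964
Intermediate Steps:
(-35821 + 47523)/(((-4 + 10) + k(6, -3))*(-832) - 33883) = (-35821 + 47523)/(((-4 + 10) + 6*(-3))*(-832) - 33883) = 11702/((6 - 18)*(-832) - 33883) = 11702/(-12*(-832) - 33883) = 11702/(9984 - 33883) = 11702/(-23899) = 11702*(-1/23899) = -11702/23899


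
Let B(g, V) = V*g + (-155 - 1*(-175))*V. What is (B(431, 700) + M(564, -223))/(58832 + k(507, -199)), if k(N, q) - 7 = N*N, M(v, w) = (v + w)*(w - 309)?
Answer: 8393/19743 ≈ 0.42511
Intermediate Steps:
B(g, V) = 20*V + V*g (B(g, V) = V*g + (-155 + 175)*V = V*g + 20*V = 20*V + V*g)
M(v, w) = (-309 + w)*(v + w) (M(v, w) = (v + w)*(-309 + w) = (-309 + w)*(v + w))
k(N, q) = 7 + N² (k(N, q) = 7 + N*N = 7 + N²)
(B(431, 700) + M(564, -223))/(58832 + k(507, -199)) = (700*(20 + 431) + ((-223)² - 309*564 - 309*(-223) + 564*(-223)))/(58832 + (7 + 507²)) = (700*451 + (49729 - 174276 + 68907 - 125772))/(58832 + (7 + 257049)) = (315700 - 181412)/(58832 + 257056) = 134288/315888 = 134288*(1/315888) = 8393/19743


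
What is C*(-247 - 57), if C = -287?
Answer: 87248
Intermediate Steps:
C*(-247 - 57) = -287*(-247 - 57) = -287*(-304) = 87248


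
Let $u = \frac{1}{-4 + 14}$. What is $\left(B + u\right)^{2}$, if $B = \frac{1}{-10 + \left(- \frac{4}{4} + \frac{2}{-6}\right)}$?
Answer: $\frac{1}{7225} \approx 0.00013841$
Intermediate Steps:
$u = \frac{1}{10} \approx 0.1$
$B = - \frac{3}{34}$ ($B = \frac{1}{-10 + \left(\left(-4\right) \frac{1}{4} + 2 \left(- \frac{1}{6}\right)\right)} = \frac{1}{-10 - \frac{4}{3}} = \frac{1}{- \frac{34}{3}} = - \frac{3}{34} \approx -0.088235$)
$\left(B + u\right)^{2} = \left(- \frac{3}{34} + \frac{1}{10}\right)^{2} = \left(\frac{1}{85}\right)^{2} = \frac{1}{7225}$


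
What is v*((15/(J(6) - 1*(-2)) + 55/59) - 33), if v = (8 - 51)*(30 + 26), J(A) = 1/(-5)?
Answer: 10116008/177 ≈ 57153.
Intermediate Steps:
J(A) = -⅕
v = -2408 (v = -43*56 = -2408)
v*((15/(J(6) - 1*(-2)) + 55/59) - 33) = -2408*((15/(-⅕ - 1*(-2)) + 55/59) - 33) = -2408*((15/(-⅕ + 2) + 55*(1/59)) - 33) = -2408*((15/(9/5) + 55/59) - 33) = -2408*((15*(5/9) + 55/59) - 33) = -2408*((25/3 + 55/59) - 33) = -2408*(1640/177 - 33) = -2408*(-4201/177) = 10116008/177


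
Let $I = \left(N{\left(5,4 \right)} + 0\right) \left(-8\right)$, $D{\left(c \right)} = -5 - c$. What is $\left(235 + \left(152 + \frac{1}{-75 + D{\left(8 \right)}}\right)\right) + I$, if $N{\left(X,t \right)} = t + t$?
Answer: $\frac{28423}{88} \approx 322.99$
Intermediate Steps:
$N{\left(X,t \right)} = 2 t$
$I = -64$ ($I = \left(2 \cdot 4 + 0\right) \left(-8\right) = \left(8 + 0\right) \left(-8\right) = 8 \left(-8\right) = -64$)
$\left(235 + \left(152 + \frac{1}{-75 + D{\left(8 \right)}}\right)\right) + I = \left(235 + \left(152 + \frac{1}{-75 - 13}\right)\right) - 64 = \left(235 + \left(152 + \frac{1}{-88}\right)\right) - 64 = \left(235 + \left(152 - \frac{1}{88}\right)\right) - 64 = \left(235 + \frac{13375}{88}\right) - 64 = \frac{34055}{88} - 64 = \frac{28423}{88}$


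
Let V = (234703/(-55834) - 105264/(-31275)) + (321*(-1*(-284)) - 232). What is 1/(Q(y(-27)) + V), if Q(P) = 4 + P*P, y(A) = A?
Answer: 194023150/17784969486289 ≈ 1.0909e-5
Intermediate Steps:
V = 17642750517339/194023150 (V = (234703*(-1/55834) - 105264*(-1/31275)) + (321*284 - 232) = (-234703/55834 + 11696/3475) + (91164 - 232) = -162558461/194023150 + 90932 = 17642750517339/194023150 ≈ 90931.)
Q(P) = 4 + P²
1/(Q(y(-27)) + V) = 1/((4 + (-27)²) + 17642750517339/194023150) = 1/((4 + 729) + 17642750517339/194023150) = 1/(733 + 17642750517339/194023150) = 1/(17784969486289/194023150) = 194023150/17784969486289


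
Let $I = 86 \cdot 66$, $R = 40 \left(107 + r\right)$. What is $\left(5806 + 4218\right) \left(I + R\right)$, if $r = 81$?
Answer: $132276704$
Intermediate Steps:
$R = 7520$ ($R = 40 \left(107 + 81\right) = 40 \cdot 188 = 7520$)
$I = 5676$
$\left(5806 + 4218\right) \left(I + R\right) = \left(5806 + 4218\right) \left(5676 + 7520\right) = 10024 \cdot 13196 = 132276704$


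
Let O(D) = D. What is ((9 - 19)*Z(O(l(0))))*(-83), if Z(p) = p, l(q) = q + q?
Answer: 0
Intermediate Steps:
l(q) = 2*q
((9 - 19)*Z(O(l(0))))*(-83) = ((9 - 19)*(2*0))*(-83) = -10*0*(-83) = 0*(-83) = 0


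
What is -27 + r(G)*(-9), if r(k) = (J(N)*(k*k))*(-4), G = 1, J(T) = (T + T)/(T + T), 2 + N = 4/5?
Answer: 9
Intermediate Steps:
N = -6/5 (N = -2 + 4/5 = -6/5 ≈ -1.2000)
J(T) = 1 (J(T) = (2*T)/((2*T)) = (2*T)*(1/(2*T)) = 1)
r(k) = -4*k**2 (r(k) = (1*(k*k))*(-4) = (1*k**2)*(-4) = k**2*(-4) = -4*k**2)
-27 + r(G)*(-9) = -27 - 4*1**2*(-9) = -27 - 4*1*(-9) = -27 - 4*(-9) = -27 + 36 = 9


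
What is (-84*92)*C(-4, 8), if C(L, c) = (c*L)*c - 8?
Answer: 2040192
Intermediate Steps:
C(L, c) = -8 + L*c**2 (C(L, c) = (L*c)*c - 8 = L*c**2 - 8 = -8 + L*c**2)
(-84*92)*C(-4, 8) = (-84*92)*(-8 - 4*8**2) = -7728*(-8 - 4*64) = -7728*(-8 - 256) = -7728*(-264) = 2040192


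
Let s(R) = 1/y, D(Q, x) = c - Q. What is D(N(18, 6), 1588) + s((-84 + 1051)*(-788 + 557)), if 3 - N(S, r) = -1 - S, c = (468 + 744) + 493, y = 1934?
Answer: 3254923/1934 ≈ 1683.0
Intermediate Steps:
c = 1705 (c = 1212 + 493 = 1705)
N(S, r) = 4 + S (N(S, r) = 3 - (-1 - S) = 3 + (1 + S) = 4 + S)
D(Q, x) = 1705 - Q
s(R) = 1/1934
D(N(18, 6), 1588) + s((-84 + 1051)*(-788 + 557)) = (1705 - (4 + 18)) + 1/1934 = (1705 - 1*22) + 1/1934 = (1705 - 22) + 1/1934 = 1683 + 1/1934 = 3254923/1934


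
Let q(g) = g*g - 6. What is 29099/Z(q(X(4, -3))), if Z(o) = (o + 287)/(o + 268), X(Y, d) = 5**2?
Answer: 25810813/906 ≈ 28489.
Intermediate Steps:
X(Y, d) = 25
q(g) = -6 + g**2 (q(g) = g**2 - 6 = -6 + g**2)
Z(o) = (287 + o)/(268 + o)
29099/Z(q(X(4, -3))) = 29099/(((287 + (-6 + 25**2))/(268 + (-6 + 25**2)))) = 29099/(((287 + (-6 + 625))/(268 + (-6 + 625)))) = 29099/(((287 + 619)/(268 + 619))) = 29099/((906/887)) = 29099/(((1/887)*906)) = 29099/(906/887) = 29099*(887/906) = 25810813/906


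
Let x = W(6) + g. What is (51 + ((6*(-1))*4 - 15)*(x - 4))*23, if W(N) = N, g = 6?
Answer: -6003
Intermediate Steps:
x = 12 (x = 6 + 6 = 12)
(51 + ((6*(-1))*4 - 15)*(x - 4))*23 = (51 + ((6*(-1))*4 - 15)*(12 - 4))*23 = (51 + (-6*4 - 15)*8)*23 = (51 + (-24 - 15)*8)*23 = (51 - 39*8)*23 = (51 - 312)*23 = -261*23 = -6003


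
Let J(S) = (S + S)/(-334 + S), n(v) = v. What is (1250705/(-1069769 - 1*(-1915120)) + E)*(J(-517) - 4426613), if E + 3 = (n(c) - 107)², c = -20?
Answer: -51357581677996431599/719393701 ≈ -7.1390e+10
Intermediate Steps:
J(S) = 2*S/(-334 + S) (J(S) = (2*S)/(-334 + S) = 2*S/(-334 + S))
E = 16126 (E = -3 + (-20 - 107)² = -3 + (-127)² = -3 + 16129 = 16126)
(1250705/(-1069769 - 1*(-1915120)) + E)*(J(-517) - 4426613) = (1250705/(-1069769 - 1*(-1915120)) + 16126)*(2*(-517)/(-334 - 517) - 4426613) = (1250705/(-1069769 + 1915120) + 16126)*(2*(-517)/(-851) - 4426613) = (1250705/845351 + 16126)*(2*(-517)*(-1/851) - 4426613) = (1250705*(1/845351) + 16126)*(1034/851 - 4426613) = (1250705/845351 + 16126)*(-3767046629/851) = (13633380931/845351)*(-3767046629/851) = -51357581677996431599/719393701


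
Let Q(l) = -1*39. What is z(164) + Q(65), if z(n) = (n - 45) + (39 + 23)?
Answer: 142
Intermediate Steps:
z(n) = 17 + n (z(n) = (-45 + n) + 62 = 17 + n)
Q(l) = -39
z(164) + Q(65) = (17 + 164) - 39 = 181 - 39 = 142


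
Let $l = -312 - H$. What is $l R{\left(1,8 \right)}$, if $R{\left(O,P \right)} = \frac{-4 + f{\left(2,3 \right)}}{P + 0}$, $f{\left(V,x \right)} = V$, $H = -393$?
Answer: $- \frac{81}{4} \approx -20.25$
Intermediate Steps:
$l = 81$ ($l = -312 - -393 = -312 + 393 = 81$)
$R{\left(O,P \right)} = - \frac{2}{P}$ ($R{\left(O,P \right)} = \frac{-4 + 2}{P + 0} = - \frac{2}{P}$)
$l R{\left(1,8 \right)} = 81 \left(- \frac{2}{8}\right) = 81 \left(\left(-2\right) \frac{1}{8}\right) = 81 \left(- \frac{1}{4}\right) = - \frac{81}{4}$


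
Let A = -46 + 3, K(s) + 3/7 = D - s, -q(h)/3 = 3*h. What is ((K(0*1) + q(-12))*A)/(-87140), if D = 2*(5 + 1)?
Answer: 35991/609980 ≈ 0.059004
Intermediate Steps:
D = 12 (D = 2*6 = 12)
q(h) = -9*h
K(s) = 81/7 - s (K(s) = -3/7 + (12 - s) = 81/7 - s)
A = -43
((K(0*1) + q(-12))*A)/(-87140) = (((81/7 - 0) - 9*(-12))*(-43))/(-87140) = (((81/7 - 1*0) + 108)*(-43))*(-1/87140) = (((81/7 + 0) + 108)*(-43))*(-1/87140) = ((81/7 + 108)*(-43))*(-1/87140) = ((837/7)*(-43))*(-1/87140) = -35991/7*(-1/87140) = 35991/609980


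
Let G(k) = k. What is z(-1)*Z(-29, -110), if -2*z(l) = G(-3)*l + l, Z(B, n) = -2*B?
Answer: -58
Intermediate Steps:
z(l) = l (z(l) = -(-3*l + l)/2 = -(-1)*l = l)
z(-1)*Z(-29, -110) = -(-2)*(-29) = -1*58 = -58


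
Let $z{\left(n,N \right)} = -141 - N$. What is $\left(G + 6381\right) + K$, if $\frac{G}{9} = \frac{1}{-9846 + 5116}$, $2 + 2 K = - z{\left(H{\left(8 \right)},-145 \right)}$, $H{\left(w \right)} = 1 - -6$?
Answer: $\frac{30167931}{4730} \approx 6378.0$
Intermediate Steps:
$H{\left(w \right)} = 7$ ($H{\left(w \right)} = 1 + 6 = 7$)
$K = -3$ ($K = -1 + \frac{\left(-1\right) \left(-141 - -145\right)}{2} = -1 + \frac{\left(-1\right) \left(-141 + 145\right)}{2} = -1 + \frac{\left(-1\right) 4}{2} = -1 + \frac{1}{2} \left(-4\right) = -1 - 2 = -3$)
$G = - \frac{9}{4730}$ ($G = \frac{9}{-9846 + 5116} = \frac{9}{-4730} = 9 \left(- \frac{1}{4730}\right) = - \frac{9}{4730} \approx -0.0019027$)
$\left(G + 6381\right) + K = \left(- \frac{9}{4730} + 6381\right) - 3 = \frac{30182121}{4730} - 3 = \frac{30167931}{4730}$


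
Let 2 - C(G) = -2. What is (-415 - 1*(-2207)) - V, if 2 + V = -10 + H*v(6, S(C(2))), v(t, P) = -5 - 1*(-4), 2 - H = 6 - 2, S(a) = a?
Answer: 1802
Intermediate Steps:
C(G) = 4 (C(G) = 2 - 1*(-2) = 2 + 2 = 4)
H = -2 (H = 2 - (6 - 2) = 2 - 1*4 = 2 - 4 = -2)
v(t, P) = -1 (v(t, P) = -5 + 4 = -1)
V = -10 (V = -2 + (-10 - 2*(-1)) = -2 + (-10 + 2) = -2 - 8 = -10)
(-415 - 1*(-2207)) - V = (-415 - 1*(-2207)) - 1*(-10) = (-415 + 2207) + 10 = 1792 + 10 = 1802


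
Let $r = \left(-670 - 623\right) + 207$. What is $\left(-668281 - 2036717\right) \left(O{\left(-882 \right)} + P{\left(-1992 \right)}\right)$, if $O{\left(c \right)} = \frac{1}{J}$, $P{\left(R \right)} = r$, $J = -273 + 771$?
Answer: $\frac{243822658891}{83} \approx 2.9376 \cdot 10^{9}$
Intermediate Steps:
$J = 498$
$r = -1086$ ($r = -1293 + 207 = -1086$)
$P{\left(R \right)} = -1086$
$O{\left(c \right)} = \frac{1}{498}$
$\left(-668281 - 2036717\right) \left(O{\left(-882 \right)} + P{\left(-1992 \right)}\right) = \left(-668281 - 2036717\right) \left(\frac{1}{498} - 1086\right) = \left(-2704998\right) \left(- \frac{540827}{498}\right) = \frac{243822658891}{83}$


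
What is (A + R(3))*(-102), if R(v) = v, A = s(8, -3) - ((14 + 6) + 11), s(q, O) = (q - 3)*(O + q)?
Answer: 306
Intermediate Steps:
s(q, O) = (-3 + q)*(O + q)
A = -6 (A = (8² - 3*(-3) - 3*8 - 3*8) - ((14 + 6) + 11) = (64 + 9 - 24 - 24) - (20 + 11) = 25 - 1*31 = 25 - 31 = -6)
(A + R(3))*(-102) = (-6 + 3)*(-102) = -3*(-102) = 306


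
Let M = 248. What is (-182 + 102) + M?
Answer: 168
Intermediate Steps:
(-182 + 102) + M = (-182 + 102) + 248 = -80 + 248 = 168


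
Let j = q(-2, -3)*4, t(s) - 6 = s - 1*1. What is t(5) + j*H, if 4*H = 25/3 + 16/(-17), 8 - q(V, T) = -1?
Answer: 1301/17 ≈ 76.529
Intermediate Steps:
q(V, T) = 9 (q(V, T) = 8 - 1*(-1) = 8 + 1 = 9)
t(s) = 5 + s (t(s) = 6 + (s - 1*1) = 6 + (s - 1) = 6 + (-1 + s) = 5 + s)
H = 377/204 (H = (25/3 + 16/(-17))/4 = (25*(⅓) + 16*(-1/17))/4 = (25/3 - 16/17)/4 = (¼)*(377/51) = 377/204 ≈ 1.8480)
j = 36 (j = 9*4 = 36)
t(5) + j*H = (5 + 5) + 36*(377/204) = 10 + 1131/17 = 1301/17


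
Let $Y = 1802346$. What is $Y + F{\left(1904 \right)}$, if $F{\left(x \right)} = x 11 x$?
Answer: $41679722$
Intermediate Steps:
$F{\left(x \right)} = 11 x^{2}$ ($F{\left(x \right)} = 11 x x = 11 x^{2}$)
$Y + F{\left(1904 \right)} = 1802346 + 11 \cdot 1904^{2} = 1802346 + 11 \cdot 3625216 = 1802346 + 39877376 = 41679722$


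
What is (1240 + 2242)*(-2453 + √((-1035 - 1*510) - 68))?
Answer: -8541346 + 3482*I*√1613 ≈ -8.5413e+6 + 1.3984e+5*I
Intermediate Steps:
(1240 + 2242)*(-2453 + √((-1035 - 1*510) - 68)) = 3482*(-2453 + √((-1035 - 510) - 68)) = 3482*(-2453 + √(-1545 - 68)) = 3482*(-2453 + √(-1613)) = 3482*(-2453 + I*√1613) = -8541346 + 3482*I*√1613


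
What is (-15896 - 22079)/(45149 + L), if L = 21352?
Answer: -37975/66501 ≈ -0.57104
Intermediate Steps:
(-15896 - 22079)/(45149 + L) = (-15896 - 22079)/(45149 + 21352) = -37975/66501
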